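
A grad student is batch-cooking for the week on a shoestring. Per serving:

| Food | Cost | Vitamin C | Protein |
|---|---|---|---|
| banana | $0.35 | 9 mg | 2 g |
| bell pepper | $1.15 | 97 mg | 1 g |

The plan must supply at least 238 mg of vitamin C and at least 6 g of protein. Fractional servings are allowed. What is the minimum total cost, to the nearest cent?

The cheapest plan sits at a corner of the feasible region — with two constraints it uses at most two foods.
banana only: max(238/9, 6/2) = 26.44 servings → $9.26.
bell pepper only: max(238/97, 6/1) = 6 servings → $6.90.
banana + bell pepper with both tight: 1.859 servings and 2.281 servings → $3.27.
The minimum over all feasible corners is $3.27.

$3.27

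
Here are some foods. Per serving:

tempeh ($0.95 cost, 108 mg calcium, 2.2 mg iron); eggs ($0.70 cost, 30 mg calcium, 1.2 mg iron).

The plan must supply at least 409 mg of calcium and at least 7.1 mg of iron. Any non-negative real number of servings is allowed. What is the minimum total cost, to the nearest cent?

$3.60

With two linear requirements the optimum uses one or two foods; enumerate the corners.
tempeh only: max(409/108, 7.1/2.2) = 3.787 servings → $3.60.
eggs only: max(409/30, 7.1/1.2) = 13.63 servings → $9.54.
tempeh + eggs: the both-tight solution has a negative serving — not a feasible corner.
The minimum over all feasible corners is $3.60.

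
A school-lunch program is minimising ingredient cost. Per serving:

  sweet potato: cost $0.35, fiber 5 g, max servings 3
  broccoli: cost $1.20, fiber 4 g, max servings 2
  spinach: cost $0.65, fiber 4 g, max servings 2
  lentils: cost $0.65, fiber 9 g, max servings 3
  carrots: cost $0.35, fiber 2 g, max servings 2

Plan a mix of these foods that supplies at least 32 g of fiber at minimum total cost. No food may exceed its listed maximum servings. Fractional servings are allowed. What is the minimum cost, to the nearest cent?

$2.28

Cost per g of fiber: sweet potato $0.0700, lentils $0.0722, spinach $0.1625, carrots $0.1750, broccoli $0.3000.
Take 3 servings of sweet potato: +15.0 g fiber for $1.05 (total $1.05, still need 17.0 g).
Take 1.889 servings of lentils: +17.0 g fiber for $1.23 (total $2.28, still need 0.0 g).
Greedy by cheapest-per-g is optimal for a single linear constraint, so the minimum cost is $2.28.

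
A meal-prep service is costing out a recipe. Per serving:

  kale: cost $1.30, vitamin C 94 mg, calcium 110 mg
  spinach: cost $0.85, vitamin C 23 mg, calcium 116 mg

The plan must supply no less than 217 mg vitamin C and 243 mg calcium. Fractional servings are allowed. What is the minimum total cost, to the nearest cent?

kale only: max(217/94, 243/110) = 2.309 servings → $3.00.
spinach only: max(217/23, 243/116) = 9.435 servings → $8.02.
kale + spinach: the both-tight solution has a negative serving — not a feasible corner.
Cheapest feasible corner: $3.00.

$3.00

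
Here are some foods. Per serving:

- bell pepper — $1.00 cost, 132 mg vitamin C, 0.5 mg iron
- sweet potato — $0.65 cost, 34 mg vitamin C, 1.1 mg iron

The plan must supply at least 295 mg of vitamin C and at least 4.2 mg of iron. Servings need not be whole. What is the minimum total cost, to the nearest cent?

Minimising a linear cost over {vitamin C ≥ 295, iron ≥ 4.2, servings ≥ 0} — the optimum is at a vertex, using one or two foods.
bell pepper only: max(295/132, 4.2/0.5) = 8.4 servings → $8.40.
sweet potato only: max(295/34, 4.2/1.1) = 8.676 servings → $5.64.
bell pepper + sweet potato with both tight: 1.417 servings and 3.174 servings → $3.48.
So the least-cost plan costs $3.48.

$3.48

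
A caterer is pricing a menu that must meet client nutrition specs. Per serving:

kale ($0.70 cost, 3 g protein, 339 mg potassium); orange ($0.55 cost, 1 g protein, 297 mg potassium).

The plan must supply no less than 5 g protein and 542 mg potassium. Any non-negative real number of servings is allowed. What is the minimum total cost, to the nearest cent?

Check every corner: each single food scaled to meet both minima, and each pair solved so both constraints bind.
kale only: max(5/3, 542/339) = 1.667 servings → $1.17.
orange only: max(5/1, 542/297) = 5 servings → $2.75.
kale + orange with both targets exact would need a negative amount; discard.
So the least-cost plan costs $1.17.

$1.17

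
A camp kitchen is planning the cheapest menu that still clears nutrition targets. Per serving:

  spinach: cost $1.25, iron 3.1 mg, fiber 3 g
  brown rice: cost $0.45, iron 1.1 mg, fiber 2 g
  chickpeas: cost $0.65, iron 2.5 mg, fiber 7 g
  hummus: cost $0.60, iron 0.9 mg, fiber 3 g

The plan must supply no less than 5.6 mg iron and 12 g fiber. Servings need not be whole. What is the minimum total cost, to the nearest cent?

$1.46

A basic optimal solution has at most two foods positive. Try each food alone and each pair with both targets met exactly.
spinach only: max(5.6/3.1, 12/3) = 4 servings → $5.00.
brown rice only: max(5.6/1.1, 12/2) = 6 servings → $2.70.
chickpeas only: max(5.6/2.5, 12/7) = 2.24 servings → $1.46.
hummus only: max(5.6/0.9, 12/3) = 6.222 servings → $3.73.
spinach + brown rice: the both-tight solution has a negative serving — not a feasible corner.
spinach + chickpeas with both tight: 0.6479 servings and 1.437 servings → $1.74.
spinach + hummus with both tight: 0.9091 servings and 3.091 servings → $2.99.
brown rice + chickpeas with both tight: 3.407 servings and 0.7407 servings → $2.01.
brown rice + hummus with both tight: 4 servings and 1.333 servings → $2.60.
chickpeas + hummus: the both-tight solution has a negative serving — not a feasible corner.
The minimum over all feasible corners is $1.46.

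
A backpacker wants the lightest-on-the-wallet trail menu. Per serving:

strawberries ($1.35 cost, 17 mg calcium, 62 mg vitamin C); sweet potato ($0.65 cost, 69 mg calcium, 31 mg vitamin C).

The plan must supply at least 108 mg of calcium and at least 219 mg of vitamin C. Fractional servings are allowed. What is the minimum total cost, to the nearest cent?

An LP optimum is at a vertex; with two nutrient constraints at most two foods are used. Check each candidate.
strawberries only: max(108/17, 219/62) = 6.353 servings → $8.58.
sweet potato only: max(108/69, 219/31) = 7.065 servings → $4.59.
strawberries + sweet potato with both tight: 3.136 servings and 0.7926 servings → $4.75.
So the least-cost plan costs $4.59.

$4.59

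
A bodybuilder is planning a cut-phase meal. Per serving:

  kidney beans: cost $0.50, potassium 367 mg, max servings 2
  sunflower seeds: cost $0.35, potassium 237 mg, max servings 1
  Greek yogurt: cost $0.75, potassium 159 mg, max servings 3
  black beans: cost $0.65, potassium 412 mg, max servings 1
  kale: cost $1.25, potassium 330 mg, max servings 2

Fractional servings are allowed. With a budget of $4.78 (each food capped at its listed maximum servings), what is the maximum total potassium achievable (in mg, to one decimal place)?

2102.4 mg

Potassium per dollar: kidney beans 734, sunflower seeds 677.1, black beans 633.8, kale 264, Greek yogurt 212.
Take 2 servings of kidney beans: spends $1.00, +734.0 mg potassium (running total 734.0 mg).
Take 1 serving of sunflower seeds: spends $0.35, +237.0 mg potassium (running total 971.0 mg).
Take 1 serving of black beans: spends $0.65, +412.0 mg potassium (running total 1383.0 mg).
Take 2 servings of kale: spends $2.50, +660.0 mg potassium (running total 2043.0 mg).
Take 0.3733 servings of Greek yogurt: spends $0.28, +59.4 mg potassium (running total 2102.4 mg).
Greedy by best ratio exhausts the cost allowance optimally: 2102.4 mg.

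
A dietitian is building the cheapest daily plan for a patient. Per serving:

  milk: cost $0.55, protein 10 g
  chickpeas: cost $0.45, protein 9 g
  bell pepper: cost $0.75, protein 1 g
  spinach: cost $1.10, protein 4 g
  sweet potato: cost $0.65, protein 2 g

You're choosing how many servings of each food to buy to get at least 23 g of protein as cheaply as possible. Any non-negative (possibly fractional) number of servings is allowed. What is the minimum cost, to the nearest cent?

Cost per g of protein: chickpeas $0.0500, milk $0.0550, spinach $0.2750, sweet potato $0.3250, bell pepper $0.7500.
With no serving limits, use only chickpeas: 23 g / 9 g = 2.556 servings × $0.45 = $1.15.

$1.15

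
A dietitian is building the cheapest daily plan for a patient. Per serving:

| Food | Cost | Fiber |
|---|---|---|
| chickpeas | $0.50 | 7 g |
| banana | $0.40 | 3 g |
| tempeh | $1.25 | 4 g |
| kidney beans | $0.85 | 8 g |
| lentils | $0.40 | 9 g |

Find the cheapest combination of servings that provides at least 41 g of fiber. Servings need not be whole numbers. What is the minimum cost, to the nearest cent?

$1.82

Cost per g of fiber: lentils $0.0444, chickpeas $0.0714, kidney beans $0.1062, banana $0.1333, tempeh $0.3125.
With no serving limits, use only lentils: 41 g / 9 g = 4.556 servings × $0.40 = $1.82.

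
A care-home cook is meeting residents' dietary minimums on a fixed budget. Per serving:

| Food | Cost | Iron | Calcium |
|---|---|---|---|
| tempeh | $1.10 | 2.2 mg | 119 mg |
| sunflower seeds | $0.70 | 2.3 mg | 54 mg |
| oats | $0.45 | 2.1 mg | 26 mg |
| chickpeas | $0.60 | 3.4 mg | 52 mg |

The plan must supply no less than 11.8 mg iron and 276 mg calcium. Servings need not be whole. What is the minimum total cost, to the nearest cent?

$2.88

An LP optimum is at a vertex; with two nutrient constraints at most two foods are used. Check each candidate.
tempeh only: max(11.8/2.2, 276/119) = 5.364 servings → $5.90.
sunflower seeds only: max(11.8/2.3, 276/54) = 5.13 servings → $3.59.
oats only: max(11.8/2.1, 276/26) = 10.62 servings → $4.78.
chickpeas only: max(11.8/3.4, 276/52) = 5.308 servings → $3.18.
tempeh + sunflower seeds: intersection lies outside the first quadrant.
tempeh + oats with both tight: 1.416 servings and 4.136 servings → $3.42.
tempeh + chickpeas with both tight: 1.119 servings and 2.746 servings → $2.88.
sunflower seeds + oats with both tight: 5.09 servings and 0.04478 servings → $3.58.
sunflower seeds + chickpeas with both tight: 5.075 servings and 0.0375 servings → $3.58.
oats + chickpeas: the both-tight solution has a negative serving — not a feasible corner.
So the least-cost plan costs $2.88.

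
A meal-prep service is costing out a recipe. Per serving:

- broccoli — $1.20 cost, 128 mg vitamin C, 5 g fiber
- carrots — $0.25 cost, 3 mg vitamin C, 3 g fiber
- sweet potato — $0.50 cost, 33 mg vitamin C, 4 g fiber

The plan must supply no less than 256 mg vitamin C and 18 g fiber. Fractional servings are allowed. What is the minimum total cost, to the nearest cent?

$2.96

Minimising a linear cost over {vitamin C ≥ 256, fiber ≥ 18, servings ≥ 0} — the optimum is at a vertex, using one or two foods.
broccoli only: max(256/128, 18/5) = 3.6 servings → $4.32.
carrots only: max(256/3, 18/3) = 85.33 servings → $21.33.
sweet potato only: max(256/33, 18/4) = 7.758 servings → $3.88.
broccoli + carrots with both tight: 1.935 servings and 2.775 servings → $3.02.
broccoli + sweet potato with both tight: 1.239 servings and 2.951 servings → $2.96.
carrots + sweet potato: the both-tight solution has a negative serving — not a feasible corner.
The minimum over all feasible corners is $2.96.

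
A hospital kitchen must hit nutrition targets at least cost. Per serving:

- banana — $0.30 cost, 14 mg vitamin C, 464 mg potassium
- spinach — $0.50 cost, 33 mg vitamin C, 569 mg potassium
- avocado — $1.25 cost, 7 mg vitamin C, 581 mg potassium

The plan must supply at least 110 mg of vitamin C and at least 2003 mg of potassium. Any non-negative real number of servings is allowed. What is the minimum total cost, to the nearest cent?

banana only: max(110/14, 2003/464) = 7.857 servings → $2.36.
spinach only: max(110/33, 2003/569) = 3.52 servings → $1.76.
avocado only: max(110/7, 2003/581) = 15.71 servings → $19.64.
banana + spinach with both tight: 0.4777 servings and 3.131 servings → $1.71.
banana + avocado with both targets exact would need a negative amount; discard.
spinach + avocado with both tight: 3.284 servings and 0.231 servings → $1.93.
Cheapest feasible corner: $1.71.

$1.71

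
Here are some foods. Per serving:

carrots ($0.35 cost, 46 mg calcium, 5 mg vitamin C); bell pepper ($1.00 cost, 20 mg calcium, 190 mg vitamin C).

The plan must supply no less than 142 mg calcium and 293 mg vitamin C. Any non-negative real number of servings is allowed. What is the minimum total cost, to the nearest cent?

Compare the cost at each extreme point of the feasible region.
carrots only: max(142/46, 293/5) = 58.6 servings → $20.51.
bell pepper only: max(142/20, 293/190) = 7.1 servings → $7.10.
carrots + bell pepper with both tight: 2.444 servings and 1.478 servings → $2.33.
Cheapest feasible corner: $2.33.

$2.33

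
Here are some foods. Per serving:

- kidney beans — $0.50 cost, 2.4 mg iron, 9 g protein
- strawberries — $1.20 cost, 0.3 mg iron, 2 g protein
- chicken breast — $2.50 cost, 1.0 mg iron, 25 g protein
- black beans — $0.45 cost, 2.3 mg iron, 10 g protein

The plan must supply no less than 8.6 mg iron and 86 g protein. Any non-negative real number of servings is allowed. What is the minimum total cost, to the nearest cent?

At the optimum either one food covers both requirements or two foods hit both targets exactly; no other combination can be cheaper.
kidney beans only: max(8.6/2.4, 86/9) = 9.556 servings → $4.78.
strawberries only: max(8.6/0.3, 86/2) = 43 servings → $51.60.
chicken breast only: max(8.6/1.0, 86/25) = 8.6 servings → $21.50.
black beans only: max(8.6/2.3, 86/10) = 8.6 servings → $3.87.
kidney beans + strawberries: intersection lies outside the first quadrant.
kidney beans + chicken breast with both tight: 2.529 servings and 2.529 servings → $7.59.
kidney beans + black beans: intersection lies outside the first quadrant.
strawberries + chicken breast with both tight: 23.45 servings and 1.564 servings → $32.05.
strawberries + black beans with both targets exact would need a negative amount; discard.
chicken breast + black beans with both tight: 2.354 servings and 2.716 servings → $7.11.
The minimum over all feasible corners is $3.87.

$3.87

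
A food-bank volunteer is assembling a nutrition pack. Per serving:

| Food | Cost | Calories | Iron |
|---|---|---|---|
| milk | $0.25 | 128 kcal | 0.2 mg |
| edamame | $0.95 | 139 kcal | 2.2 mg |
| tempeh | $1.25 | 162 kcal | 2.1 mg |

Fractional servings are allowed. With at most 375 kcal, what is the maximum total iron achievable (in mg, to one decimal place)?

Iron per kcal: edamame 0.01583, tempeh 0.01296, milk 0.001563.
With no serving limits, spend the whole calories allowance on edamame: 375 kcal / 139 kcal × 2.2 mg = 5.9 mg.

5.9 mg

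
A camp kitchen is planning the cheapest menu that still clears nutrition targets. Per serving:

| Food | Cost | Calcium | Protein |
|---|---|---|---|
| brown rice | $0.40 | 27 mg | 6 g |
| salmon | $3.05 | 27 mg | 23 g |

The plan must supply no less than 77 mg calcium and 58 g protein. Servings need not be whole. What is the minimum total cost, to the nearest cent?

For a min-cost LP with two ≥-constraints, a basic feasible solution has at most two positive variables.
brown rice only: max(77/27, 58/6) = 9.667 servings → $3.87.
salmon only: max(77/27, 58/23) = 2.852 servings → $8.70.
brown rice + salmon with both tight: 0.4466 servings and 2.405 servings → $7.51.
The minimum over all feasible corners is $3.87.

$3.87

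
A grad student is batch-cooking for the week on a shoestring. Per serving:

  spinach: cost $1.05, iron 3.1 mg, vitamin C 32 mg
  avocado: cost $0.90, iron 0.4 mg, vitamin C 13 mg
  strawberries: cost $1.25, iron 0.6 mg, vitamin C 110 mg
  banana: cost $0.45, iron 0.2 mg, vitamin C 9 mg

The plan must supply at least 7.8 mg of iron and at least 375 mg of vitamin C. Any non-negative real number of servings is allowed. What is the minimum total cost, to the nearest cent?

At the optimum either one food covers both requirements or two foods hit both targets exactly; no other combination can be cheaper.
spinach only: max(7.8/3.1, 375/32) = 11.72 servings → $12.30.
avocado only: max(7.8/0.4, 375/13) = 28.85 servings → $25.96.
strawberries only: max(7.8/0.6, 375/110) = 13 servings → $16.25.
banana only: max(7.8/0.2, 375/9) = 41.67 servings → $18.75.
spinach + avocado: the both-tight solution has a negative serving — not a feasible corner.
spinach + strawberries with both tight: 1.967 servings and 2.837 servings → $5.61.
spinach + banana: the both-tight solution has a negative serving — not a feasible corner.
avocado + strawberries with both tight: 17.49 servings and 1.343 servings → $17.42.
avocado + banana with both targets exact would need a negative amount; discard.
strawberries + banana with both tight: 0.2892 servings and 38.13 servings → $17.52.
The minimum over all feasible corners is $5.61.

$5.61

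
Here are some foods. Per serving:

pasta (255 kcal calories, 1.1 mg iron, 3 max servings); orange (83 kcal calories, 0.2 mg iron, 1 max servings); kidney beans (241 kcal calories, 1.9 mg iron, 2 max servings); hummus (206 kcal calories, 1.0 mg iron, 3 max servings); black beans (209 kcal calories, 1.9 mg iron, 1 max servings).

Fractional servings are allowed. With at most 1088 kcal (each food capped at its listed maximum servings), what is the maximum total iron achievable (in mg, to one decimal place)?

7.6 mg

Iron per kcal: black beans 0.009091, kidney beans 0.007884, hummus 0.004854, pasta 0.004314, orange 0.00241.
Take 1 serving of black beans: uses 209 kcal, +1.9 mg iron (running total 1.9 mg).
Take 2 servings of kidney beans: uses 482 kcal, +3.8 mg iron (running total 5.7 mg).
Take 1.927 servings of hummus: uses 397 kcal, +1.9 mg iron (running total 7.6 mg).
Greedy by best ratio exhausts the calories allowance optimally: 7.6 mg.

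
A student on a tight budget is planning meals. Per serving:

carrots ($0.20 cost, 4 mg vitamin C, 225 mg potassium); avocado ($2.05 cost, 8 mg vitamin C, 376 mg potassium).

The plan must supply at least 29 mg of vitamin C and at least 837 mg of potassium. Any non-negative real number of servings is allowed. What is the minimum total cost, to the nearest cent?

$1.45

Two binding constraints pin down two serving amounts, so the optimal mix uses at most two foods. The candidates are each food alone (scaled to the tighter of vitamin C/potassium) and each pair with both constraints tight.
carrots only: max(29/4, 837/225) = 7.25 servings → $1.45.
avocado only: max(29/8, 837/376) = 3.625 servings → $7.43.
carrots + avocado: the both-tight solution has a negative serving — not a feasible corner.
So the least-cost plan costs $1.45.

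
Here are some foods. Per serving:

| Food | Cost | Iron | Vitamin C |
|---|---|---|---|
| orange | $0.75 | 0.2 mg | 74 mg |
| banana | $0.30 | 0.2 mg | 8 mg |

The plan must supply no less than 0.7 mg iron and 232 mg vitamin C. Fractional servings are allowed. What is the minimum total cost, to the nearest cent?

A basic optimal solution has at most two foods positive. Try each food alone and each pair with both targets met exactly.
orange only: max(0.7/0.2, 232/74) = 3.5 servings → $2.62.
banana only: max(0.7/0.2, 232/8) = 29 servings → $8.70.
orange + banana with both tight: 3.091 servings and 0.4091 servings → $2.44.
Cheapest feasible corner: $2.44.

$2.44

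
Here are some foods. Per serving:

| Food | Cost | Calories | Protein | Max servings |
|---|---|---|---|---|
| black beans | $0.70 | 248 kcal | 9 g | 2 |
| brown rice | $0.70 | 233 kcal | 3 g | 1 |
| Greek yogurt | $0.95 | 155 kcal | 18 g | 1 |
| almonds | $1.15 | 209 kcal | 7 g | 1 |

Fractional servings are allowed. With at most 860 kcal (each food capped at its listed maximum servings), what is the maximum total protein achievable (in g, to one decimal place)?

43.0 g

Protein per kcal: Greek yogurt 0.1161, black beans 0.03629, almonds 0.03349, brown rice 0.01288.
Take 1 serving of Greek yogurt: uses 155 kcal, +18.0 g protein (running total 18.0 g).
Take 2 servings of black beans: uses 496 kcal, +18.0 g protein (running total 36.0 g).
Take 1 serving of almonds: uses 209 kcal, +7.0 g protein (running total 43.0 g).
Greedy by best ratio exhausts the calories allowance optimally: 43.0 g.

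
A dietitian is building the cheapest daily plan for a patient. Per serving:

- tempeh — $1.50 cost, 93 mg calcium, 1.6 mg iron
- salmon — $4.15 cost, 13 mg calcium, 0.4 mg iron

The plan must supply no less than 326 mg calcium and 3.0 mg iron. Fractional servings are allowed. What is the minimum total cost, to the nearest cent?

tempeh only: max(326/93, 3.0/1.6) = 3.505 servings → $5.26.
salmon only: max(326/13, 3.0/0.4) = 25.08 servings → $104.07.
tempeh + salmon: intersection lies outside the first quadrant.
The minimum over all feasible corners is $5.26.

$5.26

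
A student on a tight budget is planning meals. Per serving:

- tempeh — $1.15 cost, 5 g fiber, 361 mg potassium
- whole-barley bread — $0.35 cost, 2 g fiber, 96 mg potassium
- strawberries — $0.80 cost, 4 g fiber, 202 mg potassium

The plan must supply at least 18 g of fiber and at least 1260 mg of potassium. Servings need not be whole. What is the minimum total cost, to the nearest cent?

$4.05

Two binding constraints pin down two serving amounts, so the optimal mix uses at most two foods. The candidates are each food alone (scaled to the tighter of fiber/potassium) and each pair with both constraints tight.
tempeh only: max(18/5, 1260/361) = 3.6 servings → $4.14.
whole-barley bread only: max(18/2, 1260/96) = 13.12 servings → $4.59.
strawberries only: max(18/4, 1260/202) = 6.238 servings → $4.99.
tempeh + whole-barley bread with both tight: 3.273 servings and 0.8182 servings → $4.05.
tempeh + strawberries with both tight: 3.235 servings and 0.4562 servings → $4.09.
whole-barley bread + strawberries with both targets exact would need a negative amount; discard.
Cheapest feasible corner: $4.05.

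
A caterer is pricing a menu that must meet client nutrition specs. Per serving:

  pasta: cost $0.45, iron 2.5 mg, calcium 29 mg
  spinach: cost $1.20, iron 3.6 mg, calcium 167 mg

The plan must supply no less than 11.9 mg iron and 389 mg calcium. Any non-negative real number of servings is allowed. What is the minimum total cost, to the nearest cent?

$3.25

With two linear requirements the optimum uses one or two foods; enumerate the corners.
pasta only: max(11.9/2.5, 389/29) = 13.41 servings → $6.04.
spinach only: max(11.9/3.6, 389/167) = 3.306 servings → $3.97.
pasta + spinach with both tight: 1.874 servings and 2.004 servings → $3.25.
So the least-cost plan costs $3.25.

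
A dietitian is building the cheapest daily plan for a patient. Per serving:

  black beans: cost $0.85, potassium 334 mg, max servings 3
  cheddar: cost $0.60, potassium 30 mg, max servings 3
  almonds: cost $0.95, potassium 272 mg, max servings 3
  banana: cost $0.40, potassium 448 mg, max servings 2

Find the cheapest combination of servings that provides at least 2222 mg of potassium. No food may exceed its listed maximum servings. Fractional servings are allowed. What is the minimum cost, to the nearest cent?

$4.48

Cost per mg of potassium: banana $0.0009, black beans $0.0025, almonds $0.0035, cheddar $0.0200.
Take 2 servings of banana: +896.0 mg potassium for $0.80 (total $0.80, still need 1326.0 mg).
Take 3 servings of black beans: +1002.0 mg potassium for $2.55 (total $3.35, still need 324.0 mg).
Take 1.191 servings of almonds: +324.0 mg potassium for $1.13 (total $4.48, still need 0.0 mg).
Greedy by cheapest-per-mg is optimal for a single linear constraint, so the minimum cost is $4.48.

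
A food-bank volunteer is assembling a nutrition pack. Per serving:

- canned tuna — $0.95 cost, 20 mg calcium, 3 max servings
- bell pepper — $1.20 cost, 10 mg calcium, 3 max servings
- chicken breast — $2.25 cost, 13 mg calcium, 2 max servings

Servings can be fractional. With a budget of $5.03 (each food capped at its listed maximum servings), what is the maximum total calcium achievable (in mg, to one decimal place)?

78.2 mg

Calcium per dollar: canned tuna 21.05, bell pepper 8.333, chicken breast 5.778.
Take 3 servings of canned tuna: spends $2.85, +60.0 mg calcium (running total 60.0 mg).
Take 1.817 servings of bell pepper: spends $2.18, +18.2 mg calcium (running total 78.2 mg).
Greedy by best ratio exhausts the cost allowance optimally: 78.2 mg.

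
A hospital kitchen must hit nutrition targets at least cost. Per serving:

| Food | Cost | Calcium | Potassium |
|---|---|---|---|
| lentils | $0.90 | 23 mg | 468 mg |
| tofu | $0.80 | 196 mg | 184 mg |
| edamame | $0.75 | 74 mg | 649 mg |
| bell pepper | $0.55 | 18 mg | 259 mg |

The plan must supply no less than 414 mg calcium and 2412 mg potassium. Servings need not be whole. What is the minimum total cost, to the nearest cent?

$3.25

Minimising a linear cost over {calcium ≥ 414, potassium ≥ 2412, servings ≥ 0} — the optimum is at a vertex, using one or two foods.
lentils only: max(414/23, 2412/468) = 18 servings → $16.20.
tofu only: max(414/196, 2412/184) = 13.11 servings → $10.49.
edamame only: max(414/74, 2412/649) = 5.595 servings → $4.20.
bell pepper only: max(414/18, 2412/259) = 23 servings → $12.65.
lentils + tofu with both tight: 4.533 servings and 1.58 servings → $5.34.
lentils + edamame: the both-tight solution has a negative serving — not a feasible corner.
lentils + bell pepper: the both-tight solution has a negative serving — not a feasible corner.
tofu + edamame with both tight: 0.7941 servings and 3.491 servings → $3.25.
tofu + bell pepper with both tight: 1.345 servings and 8.357 servings → $5.67.
edamame + bell pepper: the both-tight solution has a negative serving — not a feasible corner.
So the least-cost plan costs $3.25.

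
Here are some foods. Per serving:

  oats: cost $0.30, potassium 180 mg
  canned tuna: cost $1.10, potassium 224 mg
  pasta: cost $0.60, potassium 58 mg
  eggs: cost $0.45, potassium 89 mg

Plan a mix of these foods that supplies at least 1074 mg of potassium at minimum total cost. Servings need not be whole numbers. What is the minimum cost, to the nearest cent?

Cost per mg of potassium: oats $0.0017, canned tuna $0.0049, eggs $0.0051, pasta $0.0103.
With no serving limits, use only oats: 1074 mg / 180 mg = 5.967 servings × $0.30 = $1.79.

$1.79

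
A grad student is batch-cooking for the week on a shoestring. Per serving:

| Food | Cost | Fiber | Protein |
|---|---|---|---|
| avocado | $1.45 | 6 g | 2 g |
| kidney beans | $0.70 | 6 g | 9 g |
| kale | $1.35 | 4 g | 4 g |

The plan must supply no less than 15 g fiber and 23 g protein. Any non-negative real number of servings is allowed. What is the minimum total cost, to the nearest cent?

$1.79

With two linear requirements the optimum uses one or two foods; enumerate the corners.
avocado only: max(15/6, 23/2) = 11.5 servings → $16.68.
kidney beans only: max(15/6, 23/9) = 2.556 servings → $1.79.
kale only: max(15/4, 23/4) = 5.75 servings → $7.76.
avocado + kidney beans with both targets exact would need a negative amount; discard.
avocado + kale: the both-tight solution has a negative serving — not a feasible corner.
kidney beans + kale: the both-tight solution has a negative serving — not a feasible corner.
The minimum over all feasible corners is $1.79.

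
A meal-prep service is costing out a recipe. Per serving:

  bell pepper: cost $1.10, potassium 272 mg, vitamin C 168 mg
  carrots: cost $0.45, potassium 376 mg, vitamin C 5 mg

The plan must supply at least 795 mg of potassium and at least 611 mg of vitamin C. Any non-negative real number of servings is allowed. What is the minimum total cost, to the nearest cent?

$4.00

A basic optimal solution has at most two foods positive. Try each food alone and each pair with both targets met exactly.
bell pepper only: max(795/272, 611/168) = 3.637 servings → $4.00.
carrots only: max(795/376, 611/5) = 122.2 servings → $54.99.
bell pepper + carrots: the both-tight solution has a negative serving — not a feasible corner.
Cheapest feasible corner: $4.00.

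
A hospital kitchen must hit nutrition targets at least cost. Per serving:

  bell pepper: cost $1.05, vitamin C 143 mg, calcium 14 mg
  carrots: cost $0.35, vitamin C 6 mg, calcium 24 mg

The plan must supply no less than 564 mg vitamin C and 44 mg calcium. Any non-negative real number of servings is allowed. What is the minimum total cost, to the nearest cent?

Check every corner: each single food scaled to meet both minima, and each pair solved so both constraints bind.
bell pepper only: max(564/143, 44/14) = 3.944 servings → $4.14.
carrots only: max(564/6, 44/24) = 94 servings → $32.90.
bell pepper + carrots with both targets exact would need a negative amount; discard.
The minimum over all feasible corners is $4.14.

$4.14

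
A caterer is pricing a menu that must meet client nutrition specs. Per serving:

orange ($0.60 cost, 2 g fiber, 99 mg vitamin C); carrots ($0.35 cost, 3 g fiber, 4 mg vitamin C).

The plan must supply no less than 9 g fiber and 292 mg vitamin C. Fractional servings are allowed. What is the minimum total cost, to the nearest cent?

$2.12

With two linear requirements the optimum uses one or two foods; enumerate the corners.
orange only: max(9/2, 292/99) = 4.5 servings → $2.70.
carrots only: max(9/3, 292/4) = 73 servings → $25.55.
orange + carrots with both tight: 2.907 servings and 1.062 servings → $2.12.
The minimum over all feasible corners is $2.12.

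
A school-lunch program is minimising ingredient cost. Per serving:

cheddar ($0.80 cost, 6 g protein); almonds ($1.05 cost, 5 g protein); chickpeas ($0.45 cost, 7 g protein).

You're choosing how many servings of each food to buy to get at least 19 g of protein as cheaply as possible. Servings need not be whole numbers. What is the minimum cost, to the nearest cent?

$1.22

Cost per g of protein: chickpeas $0.0643, cheddar $0.1333, almonds $0.2100.
With no serving limits, use only chickpeas: 19 g / 7 g = 2.714 servings × $0.45 = $1.22.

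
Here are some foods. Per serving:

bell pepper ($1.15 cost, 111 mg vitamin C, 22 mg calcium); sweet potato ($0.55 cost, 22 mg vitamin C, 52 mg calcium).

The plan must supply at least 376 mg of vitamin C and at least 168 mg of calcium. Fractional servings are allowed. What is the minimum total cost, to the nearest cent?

$4.53

This is a tiny linear program; its minimum lies at a vertex of the feasible set. List the vertices and price them.
bell pepper only: max(376/111, 168/22) = 7.636 servings → $8.78.
sweet potato only: max(376/22, 168/52) = 17.09 servings → $9.40.
bell pepper + sweet potato with both tight: 2.998 servings and 1.962 servings → $4.53.
So the least-cost plan costs $4.53.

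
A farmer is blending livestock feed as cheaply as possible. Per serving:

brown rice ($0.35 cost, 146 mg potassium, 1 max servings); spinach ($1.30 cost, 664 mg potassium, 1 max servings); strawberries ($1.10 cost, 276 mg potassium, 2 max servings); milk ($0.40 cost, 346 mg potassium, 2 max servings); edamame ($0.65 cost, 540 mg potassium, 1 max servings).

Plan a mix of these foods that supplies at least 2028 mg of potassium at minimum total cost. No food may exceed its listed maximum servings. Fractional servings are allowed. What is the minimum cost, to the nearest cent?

$3.07

Cost per mg of potassium: milk $0.0012, edamame $0.0012, spinach $0.0020, brown rice $0.0024, strawberries $0.0040.
Take 2 servings of milk: +692.0 mg potassium for $0.80 (total $0.80, still need 1336.0 mg).
Take 1 serving of edamame: +540.0 mg potassium for $0.65 (total $1.45, still need 796.0 mg).
Take 1 serving of spinach: +664.0 mg potassium for $1.30 (total $2.75, still need 132.0 mg).
Take 0.9041 servings of brown rice: +132.0 mg potassium for $0.32 (total $3.07, still need 0.0 mg).
Filling from the cheapest source first is optimal under one linear minimum: $3.07.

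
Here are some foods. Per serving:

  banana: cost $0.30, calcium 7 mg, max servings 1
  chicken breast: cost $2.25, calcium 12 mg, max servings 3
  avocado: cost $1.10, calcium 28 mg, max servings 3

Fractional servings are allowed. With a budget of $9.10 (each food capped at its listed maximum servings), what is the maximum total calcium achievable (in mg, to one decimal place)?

120.3 mg

Calcium per dollar: avocado 25.45, banana 23.33, chicken breast 5.333.
Take 3 servings of avocado: spends $3.30, +84.0 mg calcium (running total 84.0 mg).
Take 1 serving of banana: spends $0.30, +7.0 mg calcium (running total 91.0 mg).
Take 2.444 servings of chicken breast: spends $5.50, +29.3 mg calcium (running total 120.3 mg).
Filling greedily by calcium-per-dollar is optimal for one linear limit, giving 120.3 mg.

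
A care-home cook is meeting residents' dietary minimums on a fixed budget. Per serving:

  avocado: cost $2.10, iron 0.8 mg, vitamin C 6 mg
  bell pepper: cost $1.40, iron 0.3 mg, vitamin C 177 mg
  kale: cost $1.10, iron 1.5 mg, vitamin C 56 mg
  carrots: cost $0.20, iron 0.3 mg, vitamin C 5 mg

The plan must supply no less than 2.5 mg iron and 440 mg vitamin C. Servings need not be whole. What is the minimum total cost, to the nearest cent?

For a min-cost LP with two ≥-constraints, a basic feasible solution has at most two positive variables.
avocado only: max(2.5/0.8, 440/6) = 73.33 servings → $154.00.
bell pepper only: max(2.5/0.3, 440/177) = 8.333 servings → $11.67.
kale only: max(2.5/1.5, 440/56) = 7.857 servings → $8.64.
carrots only: max(2.5/0.3, 440/5) = 88 servings → $17.60.
avocado + bell pepper with both tight: 2.221 servings and 2.411 servings → $8.04.
avocado + kale: the both-tight solution has a negative serving — not a feasible corner.
avocado + carrots: intersection lies outside the first quadrant.
bell pepper + kale with both tight: 2.091 servings and 1.248 servings → $4.30.
bell pepper + carrots with both tight: 2.316 servings and 6.017 servings → $4.45.
kale + carrots: intersection lies outside the first quadrant.
So the least-cost plan costs $4.30.

$4.30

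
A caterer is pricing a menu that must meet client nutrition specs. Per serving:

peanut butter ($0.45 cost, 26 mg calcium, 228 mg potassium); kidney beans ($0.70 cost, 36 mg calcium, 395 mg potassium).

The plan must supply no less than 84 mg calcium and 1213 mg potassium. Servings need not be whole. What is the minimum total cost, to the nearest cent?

$2.15

Compare the cost at each extreme point of the feasible region.
peanut butter only: max(84/26, 1213/228) = 5.32 servings → $2.39.
kidney beans only: max(84/36, 1213/395) = 3.071 servings → $2.15.
peanut butter + kidney beans: the both-tight solution has a negative serving — not a feasible corner.
So the least-cost plan costs $2.15.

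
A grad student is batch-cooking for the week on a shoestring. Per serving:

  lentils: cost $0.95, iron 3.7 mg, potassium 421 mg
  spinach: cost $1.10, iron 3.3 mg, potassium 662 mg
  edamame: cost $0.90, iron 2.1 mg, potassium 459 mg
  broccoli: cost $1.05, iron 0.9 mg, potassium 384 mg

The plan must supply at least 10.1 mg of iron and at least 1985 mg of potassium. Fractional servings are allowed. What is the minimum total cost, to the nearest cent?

Check every corner: each single food scaled to meet both minima, and each pair solved so both constraints bind.
lentils only: max(10.1/3.7, 1985/421) = 4.715 servings → $4.48.
spinach only: max(10.1/3.3, 1985/662) = 3.061 servings → $3.37.
edamame only: max(10.1/2.1, 1985/459) = 4.81 servings → $4.33.
broccoli only: max(10.1/0.9, 1985/384) = 11.22 servings → $11.78.
lentils + spinach with both tight: 0.128 servings and 2.917 servings → $3.33.
lentils + edamame with both tight: 0.5741 servings and 3.798 servings → $3.96.
lentils + broccoli with both tight: 2.008 servings and 2.968 servings → $5.02.
spinach + edamame with both targets exact would need a negative amount; discard.
spinach + broccoli: intersection lies outside the first quadrant.
edamame + broccoli with both targets exact would need a negative amount; discard.
The minimum over all feasible corners is $3.33.

$3.33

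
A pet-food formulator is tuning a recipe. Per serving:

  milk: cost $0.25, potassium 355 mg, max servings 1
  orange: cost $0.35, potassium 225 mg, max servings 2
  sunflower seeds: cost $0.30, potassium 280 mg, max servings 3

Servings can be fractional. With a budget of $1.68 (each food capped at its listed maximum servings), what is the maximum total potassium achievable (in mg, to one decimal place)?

1535.7 mg

Potassium per dollar: milk 1420, sunflower seeds 933.3, orange 642.9.
Take 1 serving of milk: spends $0.25, +355.0 mg potassium (running total 355.0 mg).
Take 3 servings of sunflower seeds: spends $0.90, +840.0 mg potassium (running total 1195.0 mg).
Take 1.514 servings of orange: spends $0.53, +340.7 mg potassium (running total 1535.7 mg).
Filling greedily by potassium-per-dollar is optimal for one linear limit, giving 1535.7 mg.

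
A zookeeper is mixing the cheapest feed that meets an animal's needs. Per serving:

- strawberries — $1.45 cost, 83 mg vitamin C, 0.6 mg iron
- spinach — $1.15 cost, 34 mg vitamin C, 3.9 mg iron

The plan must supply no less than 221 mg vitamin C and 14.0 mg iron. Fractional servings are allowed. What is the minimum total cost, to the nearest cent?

strawberries only: max(221/83, 14.0/0.6) = 23.33 servings → $33.83.
spinach only: max(221/34, 14.0/3.9) = 6.5 servings → $7.47.
strawberries + spinach with both tight: 1.272 servings and 3.394 servings → $5.75.
The minimum over all feasible corners is $5.75.

$5.75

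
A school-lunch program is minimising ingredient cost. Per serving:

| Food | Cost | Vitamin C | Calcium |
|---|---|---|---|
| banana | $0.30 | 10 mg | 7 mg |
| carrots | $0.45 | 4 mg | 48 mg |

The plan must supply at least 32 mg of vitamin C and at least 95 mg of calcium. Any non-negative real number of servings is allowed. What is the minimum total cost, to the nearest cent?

$1.49

banana only: max(32/10, 95/7) = 13.57 servings → $4.07.
carrots only: max(32/4, 95/48) = 8 servings → $3.60.
banana + carrots with both tight: 2.558 servings and 1.606 servings → $1.49.
So the least-cost plan costs $1.49.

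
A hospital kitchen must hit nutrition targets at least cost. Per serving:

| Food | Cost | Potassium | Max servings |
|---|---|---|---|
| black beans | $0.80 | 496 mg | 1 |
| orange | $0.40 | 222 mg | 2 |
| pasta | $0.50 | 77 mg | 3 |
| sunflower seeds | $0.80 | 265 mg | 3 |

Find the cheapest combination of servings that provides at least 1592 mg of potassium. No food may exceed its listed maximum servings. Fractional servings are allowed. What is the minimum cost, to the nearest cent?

$3.57

Cost per mg of potassium: black beans $0.0016, orange $0.0018, sunflower seeds $0.0030, pasta $0.0065.
Take 1 serving of black beans: +496.0 mg potassium for $0.80 (total $0.80, still need 1096.0 mg).
Take 2 servings of orange: +444.0 mg potassium for $0.80 (total $1.60, still need 652.0 mg).
Take 2.46 servings of sunflower seeds: +652.0 mg potassium for $1.97 (total $3.57, still need 0.0 mg).
Greedy by cheapest-per-mg is optimal for a single linear constraint, so the minimum cost is $3.57.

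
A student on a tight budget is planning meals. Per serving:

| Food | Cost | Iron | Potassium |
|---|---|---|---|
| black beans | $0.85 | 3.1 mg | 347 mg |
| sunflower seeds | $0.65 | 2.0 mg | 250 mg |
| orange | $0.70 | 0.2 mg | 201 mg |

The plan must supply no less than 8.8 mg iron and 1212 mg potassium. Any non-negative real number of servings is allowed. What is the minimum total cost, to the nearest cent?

Minimising a linear cost over {iron ≥ 8.8, potassium ≥ 1212, servings ≥ 0} — the optimum is at a vertex, using one or two foods.
black beans only: max(8.8/3.1, 1212/347) = 3.493 servings → $2.97.
sunflower seeds only: max(8.8/2.0, 1212/250) = 4.848 servings → $3.15.
orange only: max(8.8/0.2, 1212/201) = 44 servings → $30.80.
black beans + sunflower seeds: the both-tight solution has a negative serving — not a feasible corner.
black beans + orange with both tight: 2.757 servings and 1.271 servings → $3.23.
sunflower seeds + orange with both tight: 4.336 servings and 0.6364 servings → $3.26.
So the least-cost plan costs $2.97.

$2.97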